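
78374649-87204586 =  - 8829937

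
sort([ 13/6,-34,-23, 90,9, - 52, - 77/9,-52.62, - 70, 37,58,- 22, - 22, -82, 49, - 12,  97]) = [-82, - 70, - 52.62, - 52, - 34,-23,  -  22, - 22, - 12,  -  77/9,13/6,9,37,49,58, 90 , 97 ] 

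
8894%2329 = 1907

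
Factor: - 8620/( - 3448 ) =2^( - 1)*5^1 = 5/2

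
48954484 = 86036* 569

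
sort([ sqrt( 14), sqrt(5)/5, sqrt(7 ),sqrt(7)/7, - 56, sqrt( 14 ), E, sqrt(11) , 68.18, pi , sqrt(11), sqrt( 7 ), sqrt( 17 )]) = [ - 56,  sqrt( 7 ) /7,sqrt(5)/5, sqrt (7 ),sqrt( 7), E,  pi,sqrt( 11 ), sqrt( 11),sqrt( 14 ), sqrt( 14 ),sqrt( 17 ),  68.18]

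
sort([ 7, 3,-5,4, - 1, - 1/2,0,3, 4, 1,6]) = [ - 5, - 1, - 1/2, 0, 1,3,3, 4  ,  4, 6 , 7]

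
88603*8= 708824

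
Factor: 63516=2^2*3^1 * 67^1*79^1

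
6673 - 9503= - 2830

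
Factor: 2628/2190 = 6/5 = 2^1*3^1*5^(-1 ) 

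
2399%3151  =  2399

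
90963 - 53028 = 37935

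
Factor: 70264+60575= 3^1*43613^1 = 130839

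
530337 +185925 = 716262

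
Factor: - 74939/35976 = - 2^( - 3 )*3^ ( - 1)*137^1*547^1 *1499^(  -  1)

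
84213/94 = 84213/94=895.88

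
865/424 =2+ 17/424   =  2.04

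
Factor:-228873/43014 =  - 713/134 = - 2^ ( - 1) * 23^1*31^1 *67^( - 1)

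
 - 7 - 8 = -15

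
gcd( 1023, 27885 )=33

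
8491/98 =1213/14 = 86.64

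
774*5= 3870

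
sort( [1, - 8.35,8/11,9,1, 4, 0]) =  [ - 8.35,0, 8/11, 1,1,4, 9]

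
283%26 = 23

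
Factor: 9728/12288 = 2^(-3 )*3^( - 1 )*19^1   =  19/24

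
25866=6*4311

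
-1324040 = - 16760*79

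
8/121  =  8/121 = 0.07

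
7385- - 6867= 14252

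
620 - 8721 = -8101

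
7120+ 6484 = 13604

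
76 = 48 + 28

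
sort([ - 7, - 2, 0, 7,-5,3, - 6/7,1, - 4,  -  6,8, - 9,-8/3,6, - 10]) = [ - 10, - 9, - 7,-6, - 5, - 4, -8/3 , - 2, - 6/7,0,1,3, 6,7, 8]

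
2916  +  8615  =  11531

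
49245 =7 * 7035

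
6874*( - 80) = -549920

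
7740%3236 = 1268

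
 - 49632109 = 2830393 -52462502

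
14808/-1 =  - 14808 +0/1 = - 14808.00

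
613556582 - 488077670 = 125478912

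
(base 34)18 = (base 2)101010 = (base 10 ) 42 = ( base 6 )110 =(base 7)60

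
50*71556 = 3577800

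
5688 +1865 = 7553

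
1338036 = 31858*42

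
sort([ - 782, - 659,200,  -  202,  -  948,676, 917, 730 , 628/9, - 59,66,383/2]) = [ - 948, - 782, - 659, - 202, - 59,66,  628/9,383/2,200,676 , 730,917] 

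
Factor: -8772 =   -  2^2 * 3^1*17^1*43^1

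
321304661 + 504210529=825515190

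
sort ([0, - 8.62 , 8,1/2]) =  [ - 8.62, 0, 1/2,  8] 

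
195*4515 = 880425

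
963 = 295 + 668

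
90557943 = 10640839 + 79917104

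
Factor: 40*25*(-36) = - 2^5* 3^2*5^3 = -36000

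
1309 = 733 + 576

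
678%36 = 30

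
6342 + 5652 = 11994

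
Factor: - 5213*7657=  -13^2*19^1*31^1*401^1 = -  39915941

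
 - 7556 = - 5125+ - 2431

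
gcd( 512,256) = 256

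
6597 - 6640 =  - 43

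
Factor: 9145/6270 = 2^ ( - 1)*3^( - 1)*11^(-1 ) *19^(-1 )*31^1*59^1 = 1829/1254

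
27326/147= 185  +  131/147 = 185.89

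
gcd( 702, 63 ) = 9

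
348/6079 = 348/6079 = 0.06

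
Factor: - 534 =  - 2^1*3^1*89^1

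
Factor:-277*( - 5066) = 2^1*17^1*149^1*277^1 = 1403282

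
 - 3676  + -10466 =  - 14142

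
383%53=12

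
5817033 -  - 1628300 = 7445333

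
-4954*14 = -69356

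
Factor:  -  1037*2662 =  - 2^1*11^3*17^1*61^1 = - 2760494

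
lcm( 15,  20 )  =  60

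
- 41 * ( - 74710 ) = 3063110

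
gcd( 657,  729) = 9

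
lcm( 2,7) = 14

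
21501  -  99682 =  - 78181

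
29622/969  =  9874/323 = 30.57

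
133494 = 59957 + 73537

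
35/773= 35/773 = 0.05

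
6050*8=48400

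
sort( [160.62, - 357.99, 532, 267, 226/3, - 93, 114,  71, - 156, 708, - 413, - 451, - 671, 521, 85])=[ - 671, - 451, - 413 , - 357.99 , - 156,  -  93,71,226/3, 85, 114, 160.62 , 267,521, 532,708] 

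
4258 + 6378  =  10636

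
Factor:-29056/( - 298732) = 2^5* 7^( - 1 )*47^(  -  1) = 32/329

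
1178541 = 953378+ 225163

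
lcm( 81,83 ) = 6723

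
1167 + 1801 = 2968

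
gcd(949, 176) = 1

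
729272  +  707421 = 1436693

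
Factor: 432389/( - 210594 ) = -2^( - 1)*3^( - 1)*35099^( - 1) * 432389^1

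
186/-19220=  - 3/310 = - 0.01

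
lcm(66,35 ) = 2310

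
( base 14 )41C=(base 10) 810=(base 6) 3430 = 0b1100101010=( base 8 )1452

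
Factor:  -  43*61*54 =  - 141642 = - 2^1*3^3*43^1*61^1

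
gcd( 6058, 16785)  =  1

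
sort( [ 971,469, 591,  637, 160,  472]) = [ 160,469, 472, 591  ,  637, 971]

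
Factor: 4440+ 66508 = 70948 = 2^2*17737^1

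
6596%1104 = 1076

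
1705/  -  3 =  - 1705/3 = - 568.33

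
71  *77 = 5467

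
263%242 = 21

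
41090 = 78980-37890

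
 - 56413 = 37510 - 93923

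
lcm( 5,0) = 0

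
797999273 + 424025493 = 1222024766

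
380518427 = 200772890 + 179745537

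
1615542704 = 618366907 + 997175797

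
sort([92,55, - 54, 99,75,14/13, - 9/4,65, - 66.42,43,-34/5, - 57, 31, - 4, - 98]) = [ - 98, - 66.42, - 57, - 54, - 34/5,- 4, - 9/4, 14/13,  31,43, 55,  65,75,92 , 99]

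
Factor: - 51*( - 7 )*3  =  1071 = 3^2*7^1*17^1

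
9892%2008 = 1860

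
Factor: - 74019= - 3^1*11^1 * 2243^1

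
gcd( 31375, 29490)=5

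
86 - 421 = -335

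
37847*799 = 30239753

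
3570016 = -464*( - 7694 ) 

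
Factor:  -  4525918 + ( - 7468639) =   -  11994557 = - 73^1*164309^1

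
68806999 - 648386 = 68158613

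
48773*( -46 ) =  - 2243558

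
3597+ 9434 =13031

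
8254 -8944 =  - 690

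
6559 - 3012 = 3547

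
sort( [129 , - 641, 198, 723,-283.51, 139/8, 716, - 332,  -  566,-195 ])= [-641, - 566,- 332, - 283.51, - 195,  139/8,129, 198,  716,  723]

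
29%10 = 9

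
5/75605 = 1/15121 = 0.00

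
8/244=2/61=0.03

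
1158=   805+353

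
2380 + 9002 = 11382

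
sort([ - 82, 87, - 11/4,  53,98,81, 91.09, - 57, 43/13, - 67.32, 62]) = [ - 82, - 67.32, - 57, - 11/4, 43/13,  53, 62, 81, 87, 91.09, 98]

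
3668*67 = 245756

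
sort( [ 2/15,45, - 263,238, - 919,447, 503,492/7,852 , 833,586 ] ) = [ -919,  -  263,2/15,45, 492/7, 238 , 447, 503,586, 833, 852]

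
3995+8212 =12207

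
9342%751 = 330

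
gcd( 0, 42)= 42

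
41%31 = 10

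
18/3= 6  =  6.00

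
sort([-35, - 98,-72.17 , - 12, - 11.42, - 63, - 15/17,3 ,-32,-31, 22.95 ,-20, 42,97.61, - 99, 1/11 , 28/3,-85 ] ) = [-99 ,-98, - 85, -72.17 ,- 63,-35, -32 ,-31,-20 ,-12 ,-11.42, - 15/17,1/11,  3, 28/3,  22.95 , 42, 97.61 ]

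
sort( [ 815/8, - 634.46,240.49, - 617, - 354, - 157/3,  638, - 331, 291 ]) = [ - 634.46, - 617, - 354, - 331, - 157/3, 815/8,240.49 , 291,638 ]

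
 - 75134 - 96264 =-171398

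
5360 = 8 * 670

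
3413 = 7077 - 3664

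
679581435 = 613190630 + 66390805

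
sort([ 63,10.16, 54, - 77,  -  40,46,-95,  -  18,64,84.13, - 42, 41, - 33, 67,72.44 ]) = [  -  95,-77, - 42, - 40, - 33, - 18, 10.16,41,46, 54,63, 64,67,72.44 , 84.13]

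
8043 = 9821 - 1778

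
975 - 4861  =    -  3886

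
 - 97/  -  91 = 1 + 6/91=1.07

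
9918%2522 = 2352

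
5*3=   15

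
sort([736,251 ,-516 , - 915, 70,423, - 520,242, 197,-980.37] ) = [  -  980.37, - 915,  -  520, - 516,70, 197, 242, 251,423,736] 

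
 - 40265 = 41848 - 82113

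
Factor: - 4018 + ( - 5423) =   -  9441  =  - 3^2*1049^1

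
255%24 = 15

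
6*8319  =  49914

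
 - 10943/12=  - 912 + 1/12 = - 911.92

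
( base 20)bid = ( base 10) 4773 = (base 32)4L5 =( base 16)12A5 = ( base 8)11245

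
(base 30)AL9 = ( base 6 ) 112343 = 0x25A7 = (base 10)9639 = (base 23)i52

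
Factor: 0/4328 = 0^1 = 0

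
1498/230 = 6  +  59/115 = 6.51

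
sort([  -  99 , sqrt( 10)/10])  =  [ - 99, sqrt( 10)/10]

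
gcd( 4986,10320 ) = 6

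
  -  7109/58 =-123 + 25/58 = -122.57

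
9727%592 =255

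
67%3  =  1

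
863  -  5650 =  - 4787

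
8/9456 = 1/1182 = 0.00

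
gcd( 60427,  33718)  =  1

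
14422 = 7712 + 6710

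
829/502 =1 + 327/502 = 1.65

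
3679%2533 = 1146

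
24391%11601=1189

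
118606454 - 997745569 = - 879139115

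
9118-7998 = 1120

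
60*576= 34560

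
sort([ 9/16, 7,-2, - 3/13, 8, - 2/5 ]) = [ - 2, -2/5 ,-3/13, 9/16,7,  8]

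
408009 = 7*58287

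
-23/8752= - 1 + 8729/8752  =  - 0.00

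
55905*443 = 24765915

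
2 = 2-0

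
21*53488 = 1123248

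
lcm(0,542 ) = 0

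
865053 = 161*5373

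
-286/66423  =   - 286/66423=- 0.00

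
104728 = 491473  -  386745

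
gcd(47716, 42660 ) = 316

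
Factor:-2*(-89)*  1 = 178 = 2^1*89^1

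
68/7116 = 17/1779 = 0.01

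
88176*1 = 88176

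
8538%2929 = 2680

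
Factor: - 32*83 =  - 2^5*83^1 = - 2656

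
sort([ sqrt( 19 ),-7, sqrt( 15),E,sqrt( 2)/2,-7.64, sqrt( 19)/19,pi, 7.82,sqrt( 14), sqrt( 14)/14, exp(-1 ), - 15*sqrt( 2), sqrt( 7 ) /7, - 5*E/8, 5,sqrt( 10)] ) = [ - 15*sqrt( 2), - 7.64, - 7,-5*E/8,  sqrt( 19)/19,sqrt(14) /14, exp ( - 1 ),sqrt( 7)/7, sqrt( 2)/2,E,  pi, sqrt( 10) , sqrt(14),sqrt( 15 ), sqrt( 19),5,7.82]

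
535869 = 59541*9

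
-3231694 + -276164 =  - 3507858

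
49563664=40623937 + 8939727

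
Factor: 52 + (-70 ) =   -  18 = - 2^1*3^2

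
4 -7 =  - 3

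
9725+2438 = 12163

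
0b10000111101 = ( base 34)vv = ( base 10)1085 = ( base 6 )5005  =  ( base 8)2075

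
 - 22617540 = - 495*45692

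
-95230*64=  - 6094720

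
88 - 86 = 2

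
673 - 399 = 274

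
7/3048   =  7/3048 = 0.00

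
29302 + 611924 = 641226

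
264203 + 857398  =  1121601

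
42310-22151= 20159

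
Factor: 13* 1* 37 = 13^1*37^1 = 481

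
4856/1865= 2 + 1126/1865 =2.60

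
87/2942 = 87/2942 = 0.03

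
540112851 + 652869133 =1192981984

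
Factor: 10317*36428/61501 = 375827676/61501= 2^2*3^1*7^1*11^(-1 )*19^1* 181^1*1301^1*5591^( - 1)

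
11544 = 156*74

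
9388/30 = 4694/15= 312.93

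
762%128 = 122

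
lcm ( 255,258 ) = 21930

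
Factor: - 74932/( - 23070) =37466/11535 = 2^1*3^( -1 ) * 5^ ( - 1) * 11^1*13^1 * 131^1*769^( - 1 )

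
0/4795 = 0  =  0.00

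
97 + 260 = 357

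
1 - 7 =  - 6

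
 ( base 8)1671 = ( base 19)2C3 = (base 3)1022022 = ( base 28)161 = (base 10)953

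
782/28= 391/14 = 27.93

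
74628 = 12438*6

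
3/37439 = 3/37439 =0.00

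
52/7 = 7 + 3/7=7.43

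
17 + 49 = 66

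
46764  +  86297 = 133061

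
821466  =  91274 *9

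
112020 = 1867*60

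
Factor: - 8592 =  - 2^4 * 3^1*179^1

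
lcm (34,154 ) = 2618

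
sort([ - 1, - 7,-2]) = [ - 7, - 2, - 1]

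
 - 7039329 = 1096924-8136253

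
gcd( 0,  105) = 105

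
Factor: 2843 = 2843^1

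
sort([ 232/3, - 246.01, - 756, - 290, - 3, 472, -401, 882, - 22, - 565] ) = [ - 756, - 565, - 401, - 290,  -  246.01, - 22, - 3, 232/3, 472, 882]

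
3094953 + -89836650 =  - 86741697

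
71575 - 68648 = 2927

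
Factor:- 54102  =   - 2^1*3^1*71^1  *  127^1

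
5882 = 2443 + 3439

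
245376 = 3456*71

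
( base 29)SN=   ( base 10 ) 835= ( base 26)163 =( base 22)1FL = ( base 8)1503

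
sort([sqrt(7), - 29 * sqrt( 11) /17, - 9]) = [-9, - 29*sqrt( 11) /17,sqrt (7 )] 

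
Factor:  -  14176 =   -  2^5*443^1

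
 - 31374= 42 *( - 747 ) 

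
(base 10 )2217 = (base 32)259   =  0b100010101001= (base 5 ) 32332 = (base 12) 1349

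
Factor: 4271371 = 13^1*19^1 * 17293^1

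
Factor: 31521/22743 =3^(-1 )  *  19^( - 1 )*79^1 = 79/57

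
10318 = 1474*7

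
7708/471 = 16 + 172/471 = 16.37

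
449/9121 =449/9121=0.05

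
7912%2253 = 1153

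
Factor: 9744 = 2^4 * 3^1 * 7^1 * 29^1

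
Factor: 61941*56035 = 3470863935  =  3^1*5^1*7^1*11^1*1601^1*1877^1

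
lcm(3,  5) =15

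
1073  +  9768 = 10841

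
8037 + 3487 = 11524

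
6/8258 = 3/4129 = 0.00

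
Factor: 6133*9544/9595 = 2^3*5^ ( - 1 ) * 19^( - 1)*101^(-1 ) * 1193^1*6133^1 = 58533352/9595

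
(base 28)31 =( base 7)151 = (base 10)85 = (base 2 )1010101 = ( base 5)320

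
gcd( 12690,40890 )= 1410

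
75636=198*382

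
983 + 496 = 1479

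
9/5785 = 9/5785=0.00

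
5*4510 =22550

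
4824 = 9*536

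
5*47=235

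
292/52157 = 292/52157 = 0.01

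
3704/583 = 3704/583 = 6.35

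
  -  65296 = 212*(-308) 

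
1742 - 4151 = -2409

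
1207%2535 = 1207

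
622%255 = 112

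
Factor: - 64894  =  -2^1 *71^1*457^1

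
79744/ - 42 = - 1899  +  1/3   =  -1898.67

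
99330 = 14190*7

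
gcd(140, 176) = 4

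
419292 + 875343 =1294635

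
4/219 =4/219 =0.02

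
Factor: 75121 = 43^1*1747^1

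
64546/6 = 10757 + 2/3 = 10757.67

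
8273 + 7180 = 15453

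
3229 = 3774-545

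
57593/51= 1129 + 14/51 = 1129.27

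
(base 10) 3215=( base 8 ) 6217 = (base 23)61i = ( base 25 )53f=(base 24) 5DN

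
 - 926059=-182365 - 743694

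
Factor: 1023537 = 3^1 * 341179^1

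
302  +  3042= 3344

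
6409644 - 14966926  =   - 8557282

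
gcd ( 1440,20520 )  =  360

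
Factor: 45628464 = 2^4 * 3^1*7^1*135799^1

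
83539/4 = 83539/4 = 20884.75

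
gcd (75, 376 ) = 1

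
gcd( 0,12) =12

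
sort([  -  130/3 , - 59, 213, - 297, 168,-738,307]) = [-738, - 297, - 59, - 130/3, 168, 213,307]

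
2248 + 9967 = 12215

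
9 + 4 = 13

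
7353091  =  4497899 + 2855192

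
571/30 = 19+1/30 = 19.03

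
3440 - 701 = 2739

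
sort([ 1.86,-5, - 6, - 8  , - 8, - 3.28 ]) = [ - 8, - 8, - 6,  -  5, - 3.28, 1.86 ] 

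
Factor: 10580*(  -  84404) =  - 2^4*5^1*23^2 * 21101^1 = - 892994320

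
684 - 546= 138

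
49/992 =49/992 = 0.05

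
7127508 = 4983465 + 2144043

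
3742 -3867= -125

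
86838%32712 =21414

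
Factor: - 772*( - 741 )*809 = 462790068 = 2^2*3^1* 13^1*19^1*193^1*809^1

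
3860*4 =15440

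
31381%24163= 7218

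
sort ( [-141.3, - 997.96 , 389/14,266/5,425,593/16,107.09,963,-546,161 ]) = [- 997.96, -546,-141.3, 389/14,593/16, 266/5  ,  107.09,161,425 , 963] 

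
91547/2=91547/2 = 45773.50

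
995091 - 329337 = 665754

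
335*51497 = 17251495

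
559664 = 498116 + 61548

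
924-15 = 909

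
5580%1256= 556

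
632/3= 210 + 2/3=   210.67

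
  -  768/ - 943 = 768/943 =0.81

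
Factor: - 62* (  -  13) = 2^1 * 13^1*31^1 = 806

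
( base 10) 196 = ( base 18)AG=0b11000100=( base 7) 400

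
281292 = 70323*4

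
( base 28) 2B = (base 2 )1000011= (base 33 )21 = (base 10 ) 67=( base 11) 61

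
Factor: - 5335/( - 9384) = 2^(-3)*3^( - 1)* 5^1 * 11^1*17^( - 1)*23^( - 1) * 97^1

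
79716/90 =885+11/15 = 885.73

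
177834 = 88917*2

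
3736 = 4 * 934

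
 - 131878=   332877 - 464755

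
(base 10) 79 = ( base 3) 2221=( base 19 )43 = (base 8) 117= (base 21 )3G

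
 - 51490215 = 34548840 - 86039055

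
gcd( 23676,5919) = 5919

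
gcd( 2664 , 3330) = 666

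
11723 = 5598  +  6125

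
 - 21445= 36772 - 58217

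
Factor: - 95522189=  - 7^1 * 47^1*199^1*1459^1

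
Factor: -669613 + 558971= - 110642   =  -2^1*7^2*1129^1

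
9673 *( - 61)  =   - 590053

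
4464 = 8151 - 3687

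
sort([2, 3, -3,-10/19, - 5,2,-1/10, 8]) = [ - 5,- 3,-10/19,-1/10,  2,2,  3, 8]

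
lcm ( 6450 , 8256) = 206400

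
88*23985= 2110680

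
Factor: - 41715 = - 3^4*5^1*103^1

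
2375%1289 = 1086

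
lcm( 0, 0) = 0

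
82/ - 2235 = -1 + 2153/2235 = -0.04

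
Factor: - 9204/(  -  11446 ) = 78/97 = 2^1*3^1*13^1*97^( - 1)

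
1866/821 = 1866/821=2.27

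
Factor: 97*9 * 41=35793 = 3^2*41^1*97^1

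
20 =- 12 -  - 32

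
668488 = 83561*8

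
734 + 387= 1121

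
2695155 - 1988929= 706226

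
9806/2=4903 = 4903.00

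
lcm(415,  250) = 20750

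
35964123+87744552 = 123708675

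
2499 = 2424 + 75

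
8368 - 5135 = 3233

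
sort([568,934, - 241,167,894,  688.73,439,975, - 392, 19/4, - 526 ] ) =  [ - 526 , - 392, - 241,19/4,167,439,568, 688.73, 894,  934, 975]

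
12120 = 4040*3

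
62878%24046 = 14786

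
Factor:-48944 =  - 2^4*7^1*19^1*23^1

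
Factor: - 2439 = -3^2*271^1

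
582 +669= 1251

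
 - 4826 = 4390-9216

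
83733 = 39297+44436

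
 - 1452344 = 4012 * (-362 ) 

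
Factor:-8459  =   - 11^1*769^1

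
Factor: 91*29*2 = 2^1*7^1*13^1*29^1 = 5278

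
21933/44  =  498+21/44 = 498.48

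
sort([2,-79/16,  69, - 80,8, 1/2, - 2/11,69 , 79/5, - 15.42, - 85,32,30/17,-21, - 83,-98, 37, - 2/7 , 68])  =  [- 98,-85,-83,-80,-21, - 15.42, -79/16, - 2/7, - 2/11,1/2,30/17,2,8,79/5, 32,37,  68, 69,69 ]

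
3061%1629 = 1432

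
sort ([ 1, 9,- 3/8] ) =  [  -  3/8,1,9 ] 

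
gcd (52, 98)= 2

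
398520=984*405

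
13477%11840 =1637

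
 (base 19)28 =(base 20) 26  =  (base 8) 56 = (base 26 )1K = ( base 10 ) 46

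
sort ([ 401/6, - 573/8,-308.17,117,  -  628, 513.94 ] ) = [-628,  -  308.17, - 573/8,401/6, 117,  513.94]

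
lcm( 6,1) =6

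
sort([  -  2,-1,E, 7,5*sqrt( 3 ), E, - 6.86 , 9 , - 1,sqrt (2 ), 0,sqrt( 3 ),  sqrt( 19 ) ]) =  [  -  6.86, - 2,  -  1, - 1, 0, sqrt ( 2 ),sqrt( 3), E,E,sqrt(19),7, 5*sqrt( 3),9]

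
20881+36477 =57358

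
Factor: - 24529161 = - 3^1*127^1*64381^1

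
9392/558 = 16 + 232/279 = 16.83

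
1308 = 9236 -7928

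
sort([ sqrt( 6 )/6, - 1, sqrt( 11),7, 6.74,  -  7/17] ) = [ - 1,  -  7/17, sqrt(6)/6 , sqrt( 11 ), 6.74, 7 ] 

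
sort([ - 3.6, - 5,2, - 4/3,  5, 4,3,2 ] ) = [ - 5 , - 3.6, - 4/3 , 2 , 2, 3,  4, 5 ] 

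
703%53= 14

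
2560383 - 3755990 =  - 1195607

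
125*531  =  66375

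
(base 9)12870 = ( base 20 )11GA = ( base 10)8730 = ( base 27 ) BQ9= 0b10001000011010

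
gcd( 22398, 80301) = 3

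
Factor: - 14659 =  - 107^1*137^1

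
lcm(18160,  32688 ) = 163440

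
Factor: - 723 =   -  3^1*241^1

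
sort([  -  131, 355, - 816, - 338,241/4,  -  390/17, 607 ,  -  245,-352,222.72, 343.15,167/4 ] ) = [ - 816,-352 , - 338, - 245, - 131, - 390/17, 167/4,  241/4, 222.72, 343.15,  355, 607]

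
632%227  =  178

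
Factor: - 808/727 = -2^3 * 101^1*727^( - 1)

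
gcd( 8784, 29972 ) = 4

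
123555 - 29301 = 94254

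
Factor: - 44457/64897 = - 3^1*29^1*127^( -1) = -87/127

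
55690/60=928 +1/6 = 928.17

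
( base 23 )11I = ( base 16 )23a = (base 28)ka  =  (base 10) 570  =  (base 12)3b6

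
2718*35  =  95130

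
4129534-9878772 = -5749238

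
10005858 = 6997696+3008162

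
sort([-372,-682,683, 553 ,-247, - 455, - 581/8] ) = [ - 682, -455, -372,-247, - 581/8,553, 683 ] 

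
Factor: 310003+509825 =2^2*3^3*7591^1= 819828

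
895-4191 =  - 3296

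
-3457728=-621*5568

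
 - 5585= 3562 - 9147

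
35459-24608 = 10851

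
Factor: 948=2^2 * 3^1*79^1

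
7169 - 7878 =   -  709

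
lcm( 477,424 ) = 3816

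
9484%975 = 709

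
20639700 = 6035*3420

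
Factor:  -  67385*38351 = -5^1 * 13477^1 * 38351^1 = -  2584282135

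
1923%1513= 410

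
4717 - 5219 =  - 502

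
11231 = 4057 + 7174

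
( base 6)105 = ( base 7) 56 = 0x29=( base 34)17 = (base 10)41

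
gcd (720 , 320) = 80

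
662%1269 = 662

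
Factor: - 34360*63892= -2195329120=- 2^5 * 5^1 * 859^1*15973^1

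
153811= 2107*73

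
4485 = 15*299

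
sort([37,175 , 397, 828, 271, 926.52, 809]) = [37, 175, 271, 397, 809, 828, 926.52 ] 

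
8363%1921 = 679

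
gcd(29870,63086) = 2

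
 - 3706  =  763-4469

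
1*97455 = 97455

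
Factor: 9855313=13^1*758101^1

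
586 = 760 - 174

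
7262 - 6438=824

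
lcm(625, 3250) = 16250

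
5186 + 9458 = 14644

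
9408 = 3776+5632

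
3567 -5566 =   -  1999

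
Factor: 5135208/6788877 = 1711736/2262959 = 2^3*13^1*109^1*151^1*2262959^ ( - 1 )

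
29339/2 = 29339/2 = 14669.50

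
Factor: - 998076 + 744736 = -253340 = - 2^2 *5^1*  53^1*239^1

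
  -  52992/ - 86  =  26496/43 = 616.19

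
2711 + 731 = 3442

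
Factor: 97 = 97^1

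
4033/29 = 4033/29 = 139.07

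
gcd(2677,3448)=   1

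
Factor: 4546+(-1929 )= 2617^1 = 2617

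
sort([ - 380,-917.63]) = [-917.63,-380 ] 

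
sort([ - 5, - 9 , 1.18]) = [ - 9, - 5, 1.18] 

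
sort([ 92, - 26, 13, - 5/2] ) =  [-26, - 5/2, 13,92]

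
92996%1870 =1366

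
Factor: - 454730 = - 2^1*5^1*37^1*1229^1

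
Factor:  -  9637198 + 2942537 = - 71^1*94291^1 = - 6694661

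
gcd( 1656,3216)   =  24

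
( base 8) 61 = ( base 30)1j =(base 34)1F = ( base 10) 49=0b110001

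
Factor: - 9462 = -2^1*3^1*19^1*83^1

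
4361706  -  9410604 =-5048898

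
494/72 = 6 + 31/36 = 6.86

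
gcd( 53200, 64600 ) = 3800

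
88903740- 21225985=67677755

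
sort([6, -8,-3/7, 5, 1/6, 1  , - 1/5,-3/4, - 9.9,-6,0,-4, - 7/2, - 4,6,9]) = [  -  9.9,  -  8, - 6, - 4, - 4, - 7/2, - 3/4,- 3/7, -1/5, 0,1/6, 1, 5,  6 , 6,  9 ] 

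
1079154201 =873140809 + 206013392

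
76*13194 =1002744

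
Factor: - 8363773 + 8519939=2^1*  113^1*691^1  =  156166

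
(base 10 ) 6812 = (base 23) ck4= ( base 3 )100100022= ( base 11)5133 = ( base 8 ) 15234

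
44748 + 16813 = 61561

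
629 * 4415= 2777035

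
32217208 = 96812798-64595590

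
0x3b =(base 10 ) 59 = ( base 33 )1q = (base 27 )25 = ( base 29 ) 21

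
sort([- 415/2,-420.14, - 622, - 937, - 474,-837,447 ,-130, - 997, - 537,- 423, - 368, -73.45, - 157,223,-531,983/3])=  [ - 997, - 937, - 837, - 622,-537, - 531,-474,-423, - 420.14, - 368,- 415/2,- 157 , - 130,-73.45,223, 983/3,447]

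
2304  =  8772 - 6468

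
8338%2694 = 256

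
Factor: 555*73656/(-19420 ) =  - 2^1*3^4*11^1*31^1*37^1*971^( - 1) = -2043954/971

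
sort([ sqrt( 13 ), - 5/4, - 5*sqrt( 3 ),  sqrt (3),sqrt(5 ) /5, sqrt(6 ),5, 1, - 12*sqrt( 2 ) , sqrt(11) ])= [ - 12*sqrt ( 2), - 5*  sqrt( 3 ), - 5/4,sqrt ( 5)/5, 1,sqrt( 3 ),sqrt(6),sqrt ( 11 ),sqrt( 13),5]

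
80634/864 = 13439/144=   93.33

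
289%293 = 289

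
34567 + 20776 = 55343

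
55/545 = 11/109 = 0.10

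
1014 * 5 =5070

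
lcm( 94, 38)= 1786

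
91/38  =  2 + 15/38= 2.39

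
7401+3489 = 10890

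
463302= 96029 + 367273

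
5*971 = 4855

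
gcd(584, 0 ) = 584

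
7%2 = 1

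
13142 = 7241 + 5901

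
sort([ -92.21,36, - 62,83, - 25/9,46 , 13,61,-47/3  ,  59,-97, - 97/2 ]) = [ - 97, - 92.21, - 62, - 97/2, - 47/3, - 25/9, 13, 36,46 , 59,61,83] 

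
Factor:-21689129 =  -7^1 * 11^2 * 29^1*883^1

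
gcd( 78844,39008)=92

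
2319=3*773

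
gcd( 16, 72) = 8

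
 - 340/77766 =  - 1 + 38713/38883 = - 0.00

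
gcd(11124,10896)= 12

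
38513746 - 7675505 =30838241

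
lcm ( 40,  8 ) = 40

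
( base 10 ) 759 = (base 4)23313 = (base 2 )1011110111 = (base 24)17f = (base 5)11014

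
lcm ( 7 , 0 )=0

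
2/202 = 1/101 = 0.01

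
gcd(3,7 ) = 1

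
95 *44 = 4180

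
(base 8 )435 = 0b100011101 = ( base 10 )285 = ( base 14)165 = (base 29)9O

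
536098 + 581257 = 1117355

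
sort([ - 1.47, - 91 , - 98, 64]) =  [ - 98, - 91, - 1.47, 64]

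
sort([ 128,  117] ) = [ 117,128] 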